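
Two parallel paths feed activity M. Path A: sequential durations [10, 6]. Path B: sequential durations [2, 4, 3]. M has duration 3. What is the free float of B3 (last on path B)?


ES(B3) = sum of predecessors on chain B = 6
EF(B3) = ES + duration = 6 + 3 = 9
Successor of B3 is M. ES(M) = max(sum(A), sum(B)) = max(16, 9) = 16
Free float = ES(successor) - EF(current) = 16 - 9 = 7

7


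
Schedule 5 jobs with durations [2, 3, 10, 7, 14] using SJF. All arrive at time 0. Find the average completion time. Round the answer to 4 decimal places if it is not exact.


SJF order (ascending): [2, 3, 7, 10, 14]
Completion times:
  Job 1: burst=2, C=2
  Job 2: burst=3, C=5
  Job 3: burst=7, C=12
  Job 4: burst=10, C=22
  Job 5: burst=14, C=36
Average completion = 77/5 = 15.4

15.4


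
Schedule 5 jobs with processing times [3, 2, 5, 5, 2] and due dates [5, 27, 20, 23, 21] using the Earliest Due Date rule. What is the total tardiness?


Sort by due date (EDD order): [(3, 5), (5, 20), (2, 21), (5, 23), (2, 27)]
Compute completion times and tardiness:
  Job 1: p=3, d=5, C=3, tardiness=max(0,3-5)=0
  Job 2: p=5, d=20, C=8, tardiness=max(0,8-20)=0
  Job 3: p=2, d=21, C=10, tardiness=max(0,10-21)=0
  Job 4: p=5, d=23, C=15, tardiness=max(0,15-23)=0
  Job 5: p=2, d=27, C=17, tardiness=max(0,17-27)=0
Total tardiness = 0

0


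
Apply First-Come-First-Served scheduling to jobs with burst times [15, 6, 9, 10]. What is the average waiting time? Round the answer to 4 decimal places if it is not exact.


FCFS order (as given): [15, 6, 9, 10]
Waiting times:
  Job 1: wait = 0
  Job 2: wait = 15
  Job 3: wait = 21
  Job 4: wait = 30
Sum of waiting times = 66
Average waiting time = 66/4 = 16.5

16.5


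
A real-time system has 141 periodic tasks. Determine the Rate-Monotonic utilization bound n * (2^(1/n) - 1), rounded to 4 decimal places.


Compute 2^(1/141) = 1.0049280405
Subtract 1: 1.0049280405 - 1 = 0.0049280405
Multiply by n: 141 * 0.0049280405 = 0.6948537105
Round to 4 dp: 0.6949

0.6949


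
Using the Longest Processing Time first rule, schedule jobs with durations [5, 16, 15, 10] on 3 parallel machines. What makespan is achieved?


Sort jobs in decreasing order (LPT): [16, 15, 10, 5]
Assign each job to the least loaded machine:
  Machine 1: jobs [16], load = 16
  Machine 2: jobs [15], load = 15
  Machine 3: jobs [10, 5], load = 15
Makespan = max load = 16

16


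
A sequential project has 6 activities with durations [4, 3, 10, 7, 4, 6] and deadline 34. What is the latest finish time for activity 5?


LF(activity 5) = deadline - sum of successor durations
Successors: activities 6 through 6 with durations [6]
Sum of successor durations = 6
LF = 34 - 6 = 28

28


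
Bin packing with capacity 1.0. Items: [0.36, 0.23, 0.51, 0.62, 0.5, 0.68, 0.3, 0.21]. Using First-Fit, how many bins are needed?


Place items sequentially using First-Fit:
  Item 0.36 -> new Bin 1
  Item 0.23 -> Bin 1 (now 0.59)
  Item 0.51 -> new Bin 2
  Item 0.62 -> new Bin 3
  Item 0.5 -> new Bin 4
  Item 0.68 -> new Bin 5
  Item 0.3 -> Bin 1 (now 0.89)
  Item 0.21 -> Bin 2 (now 0.72)
Total bins used = 5

5


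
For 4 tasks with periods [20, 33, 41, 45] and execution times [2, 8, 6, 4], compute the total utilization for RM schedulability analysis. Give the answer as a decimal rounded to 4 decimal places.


Compute individual utilizations (exact fractions):
  Task 1: C/T = 2/20 = 1/10 (approx. 0.1)
  Task 2: C/T = 8/33 (approx. 0.2424)
  Task 3: C/T = 6/41 (approx. 0.1463)
  Task 4: C/T = 4/45 (approx. 0.0889)
Total utilization U = 1/10 + 8/33 + 6/41 + 4/45 = 23447/40590
Rounded to 4 decimal places: U = 0.5777
RM (Liu & Layland) bound for 4 tasks = 0.756828; compare with U = 23447/40590 (approx. 0.577655)
U <= bound, so schedulable by RM sufficient condition.

0.5777


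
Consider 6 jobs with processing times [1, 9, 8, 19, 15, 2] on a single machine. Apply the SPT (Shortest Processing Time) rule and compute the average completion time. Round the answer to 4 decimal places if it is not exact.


Sort jobs by processing time (SPT order): [1, 2, 8, 9, 15, 19]
Compute completion times sequentially:
  Job 1: processing = 1, completes at 1
  Job 2: processing = 2, completes at 3
  Job 3: processing = 8, completes at 11
  Job 4: processing = 9, completes at 20
  Job 5: processing = 15, completes at 35
  Job 6: processing = 19, completes at 54
Sum of completion times = 124
Average completion time = 124/6 = 20.6667

20.6667


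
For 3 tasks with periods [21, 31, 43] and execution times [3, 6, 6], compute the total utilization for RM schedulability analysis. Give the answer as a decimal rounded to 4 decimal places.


Compute individual utilizations (exact fractions):
  Task 1: C/T = 3/21 = 1/7 (approx. 0.1429)
  Task 2: C/T = 6/31 (approx. 0.1935)
  Task 3: C/T = 6/43 (approx. 0.1395)
Total utilization U = 1/7 + 6/31 + 6/43 = 4441/9331
Rounded to 4 decimal places: U = 0.4759
RM (Liu & Layland) bound for 3 tasks = 0.779763; compare with U = 4441/9331 (approx. 0.475940)
U <= bound, so schedulable by RM sufficient condition.

0.4759


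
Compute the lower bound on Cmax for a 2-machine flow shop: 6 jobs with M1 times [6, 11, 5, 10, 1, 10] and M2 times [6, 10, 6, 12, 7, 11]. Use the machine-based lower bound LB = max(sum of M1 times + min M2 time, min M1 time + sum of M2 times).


LB1 = sum(M1 times) + min(M2 times) = 43 + 6 = 49
LB2 = min(M1 times) + sum(M2 times) = 1 + 52 = 53
Lower bound = max(LB1, LB2) = max(49, 53) = 53

53


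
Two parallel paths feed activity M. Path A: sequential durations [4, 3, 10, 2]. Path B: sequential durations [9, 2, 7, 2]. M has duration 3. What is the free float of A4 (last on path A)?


ES(A4) = sum of predecessors on chain A = 17
EF(A4) = ES + duration = 17 + 2 = 19
Successor of A4 is M. ES(M) = max(sum(A), sum(B)) = max(19, 20) = 20
Free float = ES(successor) - EF(current) = 20 - 19 = 1

1


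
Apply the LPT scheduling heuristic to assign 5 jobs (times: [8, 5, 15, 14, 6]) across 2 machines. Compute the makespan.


Sort jobs in decreasing order (LPT): [15, 14, 8, 6, 5]
Assign each job to the least loaded machine:
  Machine 1: jobs [15, 6, 5], load = 26
  Machine 2: jobs [14, 8], load = 22
Makespan = max load = 26

26


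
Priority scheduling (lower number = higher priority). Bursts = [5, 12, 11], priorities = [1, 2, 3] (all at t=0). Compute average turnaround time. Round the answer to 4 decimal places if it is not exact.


Sort by priority (ascending = highest first):
Order: [(1, 5), (2, 12), (3, 11)]
Completion times:
  Priority 1, burst=5, C=5
  Priority 2, burst=12, C=17
  Priority 3, burst=11, C=28
Average turnaround = 50/3 = 16.6667

16.6667


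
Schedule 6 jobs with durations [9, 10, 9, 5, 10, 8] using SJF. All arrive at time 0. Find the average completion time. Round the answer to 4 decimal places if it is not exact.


SJF order (ascending): [5, 8, 9, 9, 10, 10]
Completion times:
  Job 1: burst=5, C=5
  Job 2: burst=8, C=13
  Job 3: burst=9, C=22
  Job 4: burst=9, C=31
  Job 5: burst=10, C=41
  Job 6: burst=10, C=51
Average completion = 163/6 = 27.1667

27.1667


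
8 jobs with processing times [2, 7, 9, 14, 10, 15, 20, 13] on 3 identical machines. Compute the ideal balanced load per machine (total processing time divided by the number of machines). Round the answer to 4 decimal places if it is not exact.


Total processing time = 2 + 7 + 9 + 14 + 10 + 15 + 20 + 13 = 90
Number of machines = 3
Ideal balanced load = 90 / 3 = 30.0

30.0


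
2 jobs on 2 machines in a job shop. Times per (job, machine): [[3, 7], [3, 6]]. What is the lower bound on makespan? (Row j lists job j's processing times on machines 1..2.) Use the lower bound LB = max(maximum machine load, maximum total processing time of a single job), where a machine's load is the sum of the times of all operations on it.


Machine loads:
  Machine 1: 3 + 3 = 6
  Machine 2: 7 + 6 = 13
Max machine load = 13
Job totals:
  Job 1: 10
  Job 2: 9
Max job total = 10
Lower bound = max(13, 10) = 13

13


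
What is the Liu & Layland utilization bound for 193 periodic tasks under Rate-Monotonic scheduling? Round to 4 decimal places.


Compute 2^(1/193) = 1.0035978931
Subtract 1: 1.0035978931 - 1 = 0.0035978931
Multiply by n: 193 * 0.0035978931 = 0.6943933683
Round to 4 dp: 0.6944

0.6944


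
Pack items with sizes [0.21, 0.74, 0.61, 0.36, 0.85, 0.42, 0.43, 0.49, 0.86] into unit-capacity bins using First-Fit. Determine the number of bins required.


Place items sequentially using First-Fit:
  Item 0.21 -> new Bin 1
  Item 0.74 -> Bin 1 (now 0.95)
  Item 0.61 -> new Bin 2
  Item 0.36 -> Bin 2 (now 0.97)
  Item 0.85 -> new Bin 3
  Item 0.42 -> new Bin 4
  Item 0.43 -> Bin 4 (now 0.85)
  Item 0.49 -> new Bin 5
  Item 0.86 -> new Bin 6
Total bins used = 6

6


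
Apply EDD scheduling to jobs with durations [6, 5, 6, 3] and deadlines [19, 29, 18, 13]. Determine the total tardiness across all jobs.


Sort by due date (EDD order): [(3, 13), (6, 18), (6, 19), (5, 29)]
Compute completion times and tardiness:
  Job 1: p=3, d=13, C=3, tardiness=max(0,3-13)=0
  Job 2: p=6, d=18, C=9, tardiness=max(0,9-18)=0
  Job 3: p=6, d=19, C=15, tardiness=max(0,15-19)=0
  Job 4: p=5, d=29, C=20, tardiness=max(0,20-29)=0
Total tardiness = 0

0


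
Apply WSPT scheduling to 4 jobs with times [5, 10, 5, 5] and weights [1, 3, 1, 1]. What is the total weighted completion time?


Compute p/w ratios and sort ascending (WSPT): [(10, 3), (5, 1), (5, 1), (5, 1)]
Compute weighted completion times:
  Job (p=10,w=3): C=10, w*C=3*10=30
  Job (p=5,w=1): C=15, w*C=1*15=15
  Job (p=5,w=1): C=20, w*C=1*20=20
  Job (p=5,w=1): C=25, w*C=1*25=25
Total weighted completion time = 90

90


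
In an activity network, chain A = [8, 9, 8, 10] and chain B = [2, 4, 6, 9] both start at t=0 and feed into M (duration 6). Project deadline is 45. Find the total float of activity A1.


Forward pass: ES(A1) = sum of predecessors on chain A = 0
EF = ES + duration = 0 + 8 = 8
Backward pass: LF(M) = deadline = 45; LS(M) = 45 - 6 = 39
LF(A1) = LS(M) - sum(successors on chain A) = 39 - 27 = 12
LS = LF - duration = 12 - 8 = 4
Total float = LS - ES = 4 - 0 = 4

4


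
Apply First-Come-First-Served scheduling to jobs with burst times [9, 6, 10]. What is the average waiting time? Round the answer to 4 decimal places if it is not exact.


FCFS order (as given): [9, 6, 10]
Waiting times:
  Job 1: wait = 0
  Job 2: wait = 9
  Job 3: wait = 15
Sum of waiting times = 24
Average waiting time = 24/3 = 8.0

8.0


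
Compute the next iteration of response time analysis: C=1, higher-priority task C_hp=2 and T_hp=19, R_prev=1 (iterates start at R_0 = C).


R_next = C + ceil(R_prev / T_hp) * C_hp
ceil(1 / 19) = ceil(0.0526) = 1
Interference = 1 * 2 = 2
R_next = 1 + 2 = 3

3


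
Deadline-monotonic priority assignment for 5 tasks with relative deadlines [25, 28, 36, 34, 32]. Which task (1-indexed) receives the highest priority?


Sort tasks by relative deadline (ascending):
  Task 1: deadline = 25
  Task 2: deadline = 28
  Task 5: deadline = 32
  Task 4: deadline = 34
  Task 3: deadline = 36
Priority order (highest first): [1, 2, 5, 4, 3]
Highest priority task = 1

1


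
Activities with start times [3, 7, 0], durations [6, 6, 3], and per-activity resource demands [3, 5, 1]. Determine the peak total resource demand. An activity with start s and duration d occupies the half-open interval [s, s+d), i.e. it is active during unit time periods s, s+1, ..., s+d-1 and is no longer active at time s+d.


Each activity i is active on [start_i, start_i + duration_i).
Compute total resource usage per time slot:
  t=0: active resources = [1], total = 1
  t=1: active resources = [1], total = 1
  t=2: active resources = [1], total = 1
  t=3: active resources = [3], total = 3
  t=4: active resources = [3], total = 3
  t=5: active resources = [3], total = 3
  t=6: active resources = [3], total = 3
  t=7: active resources = [3, 5], total = 8
  t=8: active resources = [3, 5], total = 8
  t=9: active resources = [5], total = 5
  t=10: active resources = [5], total = 5
  t=11: active resources = [5], total = 5
  t=12: active resources = [5], total = 5
Peak resource demand = 8

8


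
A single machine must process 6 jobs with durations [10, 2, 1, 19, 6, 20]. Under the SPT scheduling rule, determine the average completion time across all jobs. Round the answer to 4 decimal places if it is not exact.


Sort jobs by processing time (SPT order): [1, 2, 6, 10, 19, 20]
Compute completion times sequentially:
  Job 1: processing = 1, completes at 1
  Job 2: processing = 2, completes at 3
  Job 3: processing = 6, completes at 9
  Job 4: processing = 10, completes at 19
  Job 5: processing = 19, completes at 38
  Job 6: processing = 20, completes at 58
Sum of completion times = 128
Average completion time = 128/6 = 21.3333

21.3333


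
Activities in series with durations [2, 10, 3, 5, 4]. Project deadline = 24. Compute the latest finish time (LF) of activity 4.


LF(activity 4) = deadline - sum of successor durations
Successors: activities 5 through 5 with durations [4]
Sum of successor durations = 4
LF = 24 - 4 = 20

20


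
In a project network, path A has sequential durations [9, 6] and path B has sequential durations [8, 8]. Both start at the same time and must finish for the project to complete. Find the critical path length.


Path A total = 9 + 6 = 15
Path B total = 8 + 8 = 16
Critical path = longest path = max(15, 16) = 16

16


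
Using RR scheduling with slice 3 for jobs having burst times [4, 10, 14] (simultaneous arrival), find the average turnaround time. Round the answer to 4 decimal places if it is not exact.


Time quantum = 3
Execution trace:
  J1 runs 3 units, time = 3
  J2 runs 3 units, time = 6
  J3 runs 3 units, time = 9
  J1 runs 1 units, time = 10
  J2 runs 3 units, time = 13
  J3 runs 3 units, time = 16
  J2 runs 3 units, time = 19
  J3 runs 3 units, time = 22
  J2 runs 1 units, time = 23
  J3 runs 3 units, time = 26
  J3 runs 2 units, time = 28
Finish times: [10, 23, 28]
Average turnaround = 61/3 = 20.3333

20.3333


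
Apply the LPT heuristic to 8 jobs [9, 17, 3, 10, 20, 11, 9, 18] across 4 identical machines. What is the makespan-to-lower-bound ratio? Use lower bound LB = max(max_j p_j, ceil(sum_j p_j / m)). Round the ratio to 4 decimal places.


LPT order: [20, 18, 17, 11, 10, 9, 9, 3]
Machine loads after assignment: [23, 27, 26, 21]
LPT makespan = 27
Lower bound = max(max_job, ceil(total/4)) = max(20, 25) = 25
Ratio = 27 / 25 = 1.08

1.08


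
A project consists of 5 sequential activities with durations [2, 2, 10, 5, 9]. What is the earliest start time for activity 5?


Activity 5 starts after activities 1 through 4 complete.
Predecessor durations: [2, 2, 10, 5]
ES = 2 + 2 + 10 + 5 = 19

19


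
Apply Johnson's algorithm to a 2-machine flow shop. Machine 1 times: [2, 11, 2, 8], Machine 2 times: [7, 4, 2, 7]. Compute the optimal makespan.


Apply Johnson's rule:
  Group 1 (a <= b): [(1, 2, 7), (3, 2, 2)]
  Group 2 (a > b): [(4, 8, 7), (2, 11, 4)]
Optimal job order: [1, 3, 4, 2]
Schedule:
  Job 1: M1 done at 2, M2 done at 9
  Job 3: M1 done at 4, M2 done at 11
  Job 4: M1 done at 12, M2 done at 19
  Job 2: M1 done at 23, M2 done at 27
Makespan = 27

27


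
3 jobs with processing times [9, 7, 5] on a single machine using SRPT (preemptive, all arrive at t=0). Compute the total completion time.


Since all jobs arrive at t=0, SRPT equals SPT ordering.
SPT order: [5, 7, 9]
Completion times:
  Job 1: p=5, C=5
  Job 2: p=7, C=12
  Job 3: p=9, C=21
Total completion time = 5 + 12 + 21 = 38

38


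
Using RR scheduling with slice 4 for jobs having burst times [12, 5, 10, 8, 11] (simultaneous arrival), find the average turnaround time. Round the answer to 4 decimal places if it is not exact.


Time quantum = 4
Execution trace:
  J1 runs 4 units, time = 4
  J2 runs 4 units, time = 8
  J3 runs 4 units, time = 12
  J4 runs 4 units, time = 16
  J5 runs 4 units, time = 20
  J1 runs 4 units, time = 24
  J2 runs 1 units, time = 25
  J3 runs 4 units, time = 29
  J4 runs 4 units, time = 33
  J5 runs 4 units, time = 37
  J1 runs 4 units, time = 41
  J3 runs 2 units, time = 43
  J5 runs 3 units, time = 46
Finish times: [41, 25, 43, 33, 46]
Average turnaround = 188/5 = 37.6

37.6


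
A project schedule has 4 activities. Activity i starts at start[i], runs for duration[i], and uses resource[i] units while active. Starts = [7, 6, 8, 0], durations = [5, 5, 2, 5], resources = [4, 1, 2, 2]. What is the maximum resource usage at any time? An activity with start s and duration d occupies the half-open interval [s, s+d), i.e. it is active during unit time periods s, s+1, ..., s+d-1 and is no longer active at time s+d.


Each activity i is active on [start_i, start_i + duration_i).
Compute total resource usage per time slot:
  t=0: active resources = [2], total = 2
  t=1: active resources = [2], total = 2
  t=2: active resources = [2], total = 2
  t=3: active resources = [2], total = 2
  t=4: active resources = [2], total = 2
  t=5: active resources = [], total = 0
  t=6: active resources = [1], total = 1
  t=7: active resources = [4, 1], total = 5
  t=8: active resources = [4, 1, 2], total = 7
  t=9: active resources = [4, 1, 2], total = 7
  t=10: active resources = [4, 1], total = 5
  t=11: active resources = [4], total = 4
Peak resource demand = 7

7


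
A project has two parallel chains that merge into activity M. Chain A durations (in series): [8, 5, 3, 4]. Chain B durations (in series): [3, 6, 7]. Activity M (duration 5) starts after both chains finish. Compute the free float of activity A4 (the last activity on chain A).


ES(A4) = sum of predecessors on chain A = 16
EF(A4) = ES + duration = 16 + 4 = 20
Successor of A4 is M. ES(M) = max(sum(A), sum(B)) = max(20, 16) = 20
Free float = ES(successor) - EF(current) = 20 - 20 = 0

0


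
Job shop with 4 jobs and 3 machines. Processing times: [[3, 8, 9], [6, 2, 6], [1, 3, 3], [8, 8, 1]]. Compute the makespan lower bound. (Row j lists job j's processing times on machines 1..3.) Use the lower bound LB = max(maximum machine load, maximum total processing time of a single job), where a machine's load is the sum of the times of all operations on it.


Machine loads:
  Machine 1: 3 + 6 + 1 + 8 = 18
  Machine 2: 8 + 2 + 3 + 8 = 21
  Machine 3: 9 + 6 + 3 + 1 = 19
Max machine load = 21
Job totals:
  Job 1: 20
  Job 2: 14
  Job 3: 7
  Job 4: 17
Max job total = 20
Lower bound = max(21, 20) = 21

21


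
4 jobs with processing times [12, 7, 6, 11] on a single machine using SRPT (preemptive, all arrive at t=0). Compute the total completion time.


Since all jobs arrive at t=0, SRPT equals SPT ordering.
SPT order: [6, 7, 11, 12]
Completion times:
  Job 1: p=6, C=6
  Job 2: p=7, C=13
  Job 3: p=11, C=24
  Job 4: p=12, C=36
Total completion time = 6 + 13 + 24 + 36 = 79

79


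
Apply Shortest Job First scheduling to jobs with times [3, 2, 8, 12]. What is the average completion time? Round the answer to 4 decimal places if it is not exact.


SJF order (ascending): [2, 3, 8, 12]
Completion times:
  Job 1: burst=2, C=2
  Job 2: burst=3, C=5
  Job 3: burst=8, C=13
  Job 4: burst=12, C=25
Average completion = 45/4 = 11.25

11.25


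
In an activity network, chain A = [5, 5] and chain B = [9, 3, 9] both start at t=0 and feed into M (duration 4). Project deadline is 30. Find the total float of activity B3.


Forward pass: ES(B3) = sum of predecessors on chain B = 12
EF = ES + duration = 12 + 9 = 21
Backward pass: LF(M) = deadline = 30; LS(M) = 30 - 4 = 26
LF(B3) = LS(M) - sum(successors on chain B) = 26 - 0 = 26
LS = LF - duration = 26 - 9 = 17
Total float = LS - ES = 17 - 12 = 5

5


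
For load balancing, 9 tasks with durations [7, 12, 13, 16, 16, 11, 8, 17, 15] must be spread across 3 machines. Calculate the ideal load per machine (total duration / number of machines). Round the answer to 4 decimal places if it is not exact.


Total processing time = 7 + 12 + 13 + 16 + 16 + 11 + 8 + 17 + 15 = 115
Number of machines = 3
Ideal balanced load = 115 / 3 = 38.3333

38.3333


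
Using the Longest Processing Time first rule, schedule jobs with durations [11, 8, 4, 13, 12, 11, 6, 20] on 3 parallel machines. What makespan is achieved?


Sort jobs in decreasing order (LPT): [20, 13, 12, 11, 11, 8, 6, 4]
Assign each job to the least loaded machine:
  Machine 1: jobs [20, 8], load = 28
  Machine 2: jobs [13, 11, 4], load = 28
  Machine 3: jobs [12, 11, 6], load = 29
Makespan = max load = 29

29


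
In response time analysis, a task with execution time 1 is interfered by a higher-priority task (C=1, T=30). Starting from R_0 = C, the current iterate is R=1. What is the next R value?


R_next = C + ceil(R_prev / T_hp) * C_hp
ceil(1 / 30) = ceil(0.0333) = 1
Interference = 1 * 1 = 1
R_next = 1 + 1 = 2

2


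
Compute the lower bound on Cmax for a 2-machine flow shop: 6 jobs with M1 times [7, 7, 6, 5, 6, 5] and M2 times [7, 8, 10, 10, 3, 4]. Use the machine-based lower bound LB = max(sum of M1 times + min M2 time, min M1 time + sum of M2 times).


LB1 = sum(M1 times) + min(M2 times) = 36 + 3 = 39
LB2 = min(M1 times) + sum(M2 times) = 5 + 42 = 47
Lower bound = max(LB1, LB2) = max(39, 47) = 47

47


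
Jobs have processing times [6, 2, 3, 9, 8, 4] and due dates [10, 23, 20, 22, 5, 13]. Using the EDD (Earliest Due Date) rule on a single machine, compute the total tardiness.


Sort by due date (EDD order): [(8, 5), (6, 10), (4, 13), (3, 20), (9, 22), (2, 23)]
Compute completion times and tardiness:
  Job 1: p=8, d=5, C=8, tardiness=max(0,8-5)=3
  Job 2: p=6, d=10, C=14, tardiness=max(0,14-10)=4
  Job 3: p=4, d=13, C=18, tardiness=max(0,18-13)=5
  Job 4: p=3, d=20, C=21, tardiness=max(0,21-20)=1
  Job 5: p=9, d=22, C=30, tardiness=max(0,30-22)=8
  Job 6: p=2, d=23, C=32, tardiness=max(0,32-23)=9
Total tardiness = 30

30


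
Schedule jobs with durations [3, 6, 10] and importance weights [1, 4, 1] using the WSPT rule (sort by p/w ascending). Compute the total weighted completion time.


Compute p/w ratios and sort ascending (WSPT): [(6, 4), (3, 1), (10, 1)]
Compute weighted completion times:
  Job (p=6,w=4): C=6, w*C=4*6=24
  Job (p=3,w=1): C=9, w*C=1*9=9
  Job (p=10,w=1): C=19, w*C=1*19=19
Total weighted completion time = 52

52


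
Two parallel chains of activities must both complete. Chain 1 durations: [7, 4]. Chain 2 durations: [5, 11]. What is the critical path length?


Path A total = 7 + 4 = 11
Path B total = 5 + 11 = 16
Critical path = longest path = max(11, 16) = 16

16


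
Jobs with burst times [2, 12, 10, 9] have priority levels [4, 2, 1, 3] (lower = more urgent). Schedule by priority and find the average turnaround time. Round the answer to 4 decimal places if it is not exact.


Sort by priority (ascending = highest first):
Order: [(1, 10), (2, 12), (3, 9), (4, 2)]
Completion times:
  Priority 1, burst=10, C=10
  Priority 2, burst=12, C=22
  Priority 3, burst=9, C=31
  Priority 4, burst=2, C=33
Average turnaround = 96/4 = 24.0

24.0


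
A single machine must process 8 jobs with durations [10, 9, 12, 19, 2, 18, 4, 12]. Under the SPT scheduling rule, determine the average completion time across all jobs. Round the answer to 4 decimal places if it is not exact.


Sort jobs by processing time (SPT order): [2, 4, 9, 10, 12, 12, 18, 19]
Compute completion times sequentially:
  Job 1: processing = 2, completes at 2
  Job 2: processing = 4, completes at 6
  Job 3: processing = 9, completes at 15
  Job 4: processing = 10, completes at 25
  Job 5: processing = 12, completes at 37
  Job 6: processing = 12, completes at 49
  Job 7: processing = 18, completes at 67
  Job 8: processing = 19, completes at 86
Sum of completion times = 287
Average completion time = 287/8 = 35.875

35.875


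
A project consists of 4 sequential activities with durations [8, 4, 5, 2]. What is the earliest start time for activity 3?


Activity 3 starts after activities 1 through 2 complete.
Predecessor durations: [8, 4]
ES = 8 + 4 = 12

12


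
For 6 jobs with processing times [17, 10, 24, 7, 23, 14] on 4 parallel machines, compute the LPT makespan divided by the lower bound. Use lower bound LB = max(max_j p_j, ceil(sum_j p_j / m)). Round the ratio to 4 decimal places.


LPT order: [24, 23, 17, 14, 10, 7]
Machine loads after assignment: [24, 23, 24, 24]
LPT makespan = 24
Lower bound = max(max_job, ceil(total/4)) = max(24, 24) = 24
Ratio = 24 / 24 = 1.0

1.0


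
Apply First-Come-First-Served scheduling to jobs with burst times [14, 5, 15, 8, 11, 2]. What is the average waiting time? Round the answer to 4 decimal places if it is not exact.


FCFS order (as given): [14, 5, 15, 8, 11, 2]
Waiting times:
  Job 1: wait = 0
  Job 2: wait = 14
  Job 3: wait = 19
  Job 4: wait = 34
  Job 5: wait = 42
  Job 6: wait = 53
Sum of waiting times = 162
Average waiting time = 162/6 = 27.0

27.0


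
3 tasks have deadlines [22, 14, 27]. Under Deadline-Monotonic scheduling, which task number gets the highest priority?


Sort tasks by relative deadline (ascending):
  Task 2: deadline = 14
  Task 1: deadline = 22
  Task 3: deadline = 27
Priority order (highest first): [2, 1, 3]
Highest priority task = 2

2


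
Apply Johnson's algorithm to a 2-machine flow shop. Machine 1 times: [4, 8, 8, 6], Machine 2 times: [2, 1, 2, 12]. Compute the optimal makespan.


Apply Johnson's rule:
  Group 1 (a <= b): [(4, 6, 12)]
  Group 2 (a > b): [(1, 4, 2), (3, 8, 2), (2, 8, 1)]
Optimal job order: [4, 1, 3, 2]
Schedule:
  Job 4: M1 done at 6, M2 done at 18
  Job 1: M1 done at 10, M2 done at 20
  Job 3: M1 done at 18, M2 done at 22
  Job 2: M1 done at 26, M2 done at 27
Makespan = 27

27


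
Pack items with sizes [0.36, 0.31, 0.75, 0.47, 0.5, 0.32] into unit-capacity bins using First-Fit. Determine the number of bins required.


Place items sequentially using First-Fit:
  Item 0.36 -> new Bin 1
  Item 0.31 -> Bin 1 (now 0.67)
  Item 0.75 -> new Bin 2
  Item 0.47 -> new Bin 3
  Item 0.5 -> Bin 3 (now 0.97)
  Item 0.32 -> Bin 1 (now 0.99)
Total bins used = 3

3


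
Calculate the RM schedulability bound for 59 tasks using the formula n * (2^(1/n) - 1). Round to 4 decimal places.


Compute 2^(1/59) = 1.0118175391
Subtract 1: 1.0118175391 - 1 = 0.0118175391
Multiply by n: 59 * 0.0118175391 = 0.6972348069
Round to 4 dp: 0.6972

0.6972


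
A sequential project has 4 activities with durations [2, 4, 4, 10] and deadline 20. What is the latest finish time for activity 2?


LF(activity 2) = deadline - sum of successor durations
Successors: activities 3 through 4 with durations [4, 10]
Sum of successor durations = 14
LF = 20 - 14 = 6

6


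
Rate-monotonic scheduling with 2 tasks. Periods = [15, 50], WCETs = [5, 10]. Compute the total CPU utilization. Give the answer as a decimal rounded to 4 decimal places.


Compute individual utilizations (exact fractions):
  Task 1: C/T = 5/15 = 1/3 (approx. 0.3333)
  Task 2: C/T = 10/50 = 1/5 (approx. 0.2)
Total utilization U = 1/3 + 1/5 = 8/15
Rounded to 4 decimal places: U = 0.5333
RM (Liu & Layland) bound for 2 tasks = 0.828427; compare with U = 8/15 (approx. 0.533333)
U <= bound, so schedulable by RM sufficient condition.

0.5333


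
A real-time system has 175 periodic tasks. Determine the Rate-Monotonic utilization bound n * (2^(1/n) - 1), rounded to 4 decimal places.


Compute 2^(1/175) = 1.0039686955
Subtract 1: 1.0039686955 - 1 = 0.0039686955
Multiply by n: 175 * 0.0039686955 = 0.6945217125
Round to 4 dp: 0.6945

0.6945


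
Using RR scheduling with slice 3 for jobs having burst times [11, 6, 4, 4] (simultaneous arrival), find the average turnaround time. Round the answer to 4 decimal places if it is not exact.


Time quantum = 3
Execution trace:
  J1 runs 3 units, time = 3
  J2 runs 3 units, time = 6
  J3 runs 3 units, time = 9
  J4 runs 3 units, time = 12
  J1 runs 3 units, time = 15
  J2 runs 3 units, time = 18
  J3 runs 1 units, time = 19
  J4 runs 1 units, time = 20
  J1 runs 3 units, time = 23
  J1 runs 2 units, time = 25
Finish times: [25, 18, 19, 20]
Average turnaround = 82/4 = 20.5

20.5


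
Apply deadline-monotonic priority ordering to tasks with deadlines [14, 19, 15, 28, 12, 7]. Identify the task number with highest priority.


Sort tasks by relative deadline (ascending):
  Task 6: deadline = 7
  Task 5: deadline = 12
  Task 1: deadline = 14
  Task 3: deadline = 15
  Task 2: deadline = 19
  Task 4: deadline = 28
Priority order (highest first): [6, 5, 1, 3, 2, 4]
Highest priority task = 6

6


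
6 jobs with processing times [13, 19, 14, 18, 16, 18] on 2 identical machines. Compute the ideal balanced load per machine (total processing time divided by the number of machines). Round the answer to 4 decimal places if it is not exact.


Total processing time = 13 + 19 + 14 + 18 + 16 + 18 = 98
Number of machines = 2
Ideal balanced load = 98 / 2 = 49.0

49.0


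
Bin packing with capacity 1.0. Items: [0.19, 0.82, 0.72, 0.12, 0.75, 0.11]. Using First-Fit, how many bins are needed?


Place items sequentially using First-Fit:
  Item 0.19 -> new Bin 1
  Item 0.82 -> new Bin 2
  Item 0.72 -> Bin 1 (now 0.91)
  Item 0.12 -> Bin 2 (now 0.94)
  Item 0.75 -> new Bin 3
  Item 0.11 -> Bin 3 (now 0.86)
Total bins used = 3

3


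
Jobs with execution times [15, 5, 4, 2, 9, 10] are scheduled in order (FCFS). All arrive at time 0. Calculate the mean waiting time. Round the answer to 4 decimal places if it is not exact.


FCFS order (as given): [15, 5, 4, 2, 9, 10]
Waiting times:
  Job 1: wait = 0
  Job 2: wait = 15
  Job 3: wait = 20
  Job 4: wait = 24
  Job 5: wait = 26
  Job 6: wait = 35
Sum of waiting times = 120
Average waiting time = 120/6 = 20.0

20.0


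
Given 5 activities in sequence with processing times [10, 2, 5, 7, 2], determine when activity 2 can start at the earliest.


Activity 2 starts after activities 1 through 1 complete.
Predecessor durations: [10]
ES = 10 = 10

10


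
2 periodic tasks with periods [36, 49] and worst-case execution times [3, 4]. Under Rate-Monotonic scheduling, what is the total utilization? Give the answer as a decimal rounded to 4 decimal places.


Compute individual utilizations (exact fractions):
  Task 1: C/T = 3/36 = 1/12 (approx. 0.0833)
  Task 2: C/T = 4/49 (approx. 0.0816)
Total utilization U = 1/12 + 4/49 = 97/588
Rounded to 4 decimal places: U = 0.1650
RM (Liu & Layland) bound for 2 tasks = 0.828427; compare with U = 97/588 (approx. 0.164966)
U <= bound, so schedulable by RM sufficient condition.

0.1650


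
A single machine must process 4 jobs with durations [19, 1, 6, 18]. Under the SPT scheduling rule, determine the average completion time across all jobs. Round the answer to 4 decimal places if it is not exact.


Sort jobs by processing time (SPT order): [1, 6, 18, 19]
Compute completion times sequentially:
  Job 1: processing = 1, completes at 1
  Job 2: processing = 6, completes at 7
  Job 3: processing = 18, completes at 25
  Job 4: processing = 19, completes at 44
Sum of completion times = 77
Average completion time = 77/4 = 19.25

19.25


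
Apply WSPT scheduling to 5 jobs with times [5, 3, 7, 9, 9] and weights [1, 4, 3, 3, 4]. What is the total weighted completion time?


Compute p/w ratios and sort ascending (WSPT): [(3, 4), (9, 4), (7, 3), (9, 3), (5, 1)]
Compute weighted completion times:
  Job (p=3,w=4): C=3, w*C=4*3=12
  Job (p=9,w=4): C=12, w*C=4*12=48
  Job (p=7,w=3): C=19, w*C=3*19=57
  Job (p=9,w=3): C=28, w*C=3*28=84
  Job (p=5,w=1): C=33, w*C=1*33=33
Total weighted completion time = 234

234


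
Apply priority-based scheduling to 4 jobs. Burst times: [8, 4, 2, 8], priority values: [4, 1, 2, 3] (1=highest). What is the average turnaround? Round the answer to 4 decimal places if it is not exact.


Sort by priority (ascending = highest first):
Order: [(1, 4), (2, 2), (3, 8), (4, 8)]
Completion times:
  Priority 1, burst=4, C=4
  Priority 2, burst=2, C=6
  Priority 3, burst=8, C=14
  Priority 4, burst=8, C=22
Average turnaround = 46/4 = 11.5

11.5


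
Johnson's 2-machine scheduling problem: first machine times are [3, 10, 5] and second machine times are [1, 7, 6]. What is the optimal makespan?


Apply Johnson's rule:
  Group 1 (a <= b): [(3, 5, 6)]
  Group 2 (a > b): [(2, 10, 7), (1, 3, 1)]
Optimal job order: [3, 2, 1]
Schedule:
  Job 3: M1 done at 5, M2 done at 11
  Job 2: M1 done at 15, M2 done at 22
  Job 1: M1 done at 18, M2 done at 23
Makespan = 23

23


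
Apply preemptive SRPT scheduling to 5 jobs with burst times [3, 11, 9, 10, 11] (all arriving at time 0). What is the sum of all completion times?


Since all jobs arrive at t=0, SRPT equals SPT ordering.
SPT order: [3, 9, 10, 11, 11]
Completion times:
  Job 1: p=3, C=3
  Job 2: p=9, C=12
  Job 3: p=10, C=22
  Job 4: p=11, C=33
  Job 5: p=11, C=44
Total completion time = 3 + 12 + 22 + 33 + 44 = 114

114


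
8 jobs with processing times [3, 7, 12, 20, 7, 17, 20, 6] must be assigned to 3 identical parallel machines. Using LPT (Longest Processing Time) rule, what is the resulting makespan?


Sort jobs in decreasing order (LPT): [20, 20, 17, 12, 7, 7, 6, 3]
Assign each job to the least loaded machine:
  Machine 1: jobs [20, 7, 6], load = 33
  Machine 2: jobs [20, 7, 3], load = 30
  Machine 3: jobs [17, 12], load = 29
Makespan = max load = 33

33


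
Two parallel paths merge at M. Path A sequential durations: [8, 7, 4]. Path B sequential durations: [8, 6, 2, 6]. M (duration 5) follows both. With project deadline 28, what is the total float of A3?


Forward pass: ES(A3) = sum of predecessors on chain A = 15
EF = ES + duration = 15 + 4 = 19
Backward pass: LF(M) = deadline = 28; LS(M) = 28 - 5 = 23
LF(A3) = LS(M) - sum(successors on chain A) = 23 - 0 = 23
LS = LF - duration = 23 - 4 = 19
Total float = LS - ES = 19 - 15 = 4

4


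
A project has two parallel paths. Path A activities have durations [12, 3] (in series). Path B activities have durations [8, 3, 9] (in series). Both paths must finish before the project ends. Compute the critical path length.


Path A total = 12 + 3 = 15
Path B total = 8 + 3 + 9 = 20
Critical path = longest path = max(15, 20) = 20

20


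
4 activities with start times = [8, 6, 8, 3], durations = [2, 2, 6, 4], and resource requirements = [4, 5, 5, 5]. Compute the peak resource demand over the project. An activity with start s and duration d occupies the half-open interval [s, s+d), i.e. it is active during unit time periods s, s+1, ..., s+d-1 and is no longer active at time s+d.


Each activity i is active on [start_i, start_i + duration_i).
Compute total resource usage per time slot:
  t=0: active resources = [], total = 0
  t=1: active resources = [], total = 0
  t=2: active resources = [], total = 0
  t=3: active resources = [5], total = 5
  t=4: active resources = [5], total = 5
  t=5: active resources = [5], total = 5
  t=6: active resources = [5, 5], total = 10
  t=7: active resources = [5], total = 5
  t=8: active resources = [4, 5], total = 9
  t=9: active resources = [4, 5], total = 9
  t=10: active resources = [5], total = 5
  t=11: active resources = [5], total = 5
  t=12: active resources = [5], total = 5
  t=13: active resources = [5], total = 5
Peak resource demand = 10

10


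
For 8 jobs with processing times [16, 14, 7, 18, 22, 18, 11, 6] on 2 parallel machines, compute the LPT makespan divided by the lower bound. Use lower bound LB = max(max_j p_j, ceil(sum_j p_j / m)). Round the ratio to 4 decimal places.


LPT order: [22, 18, 18, 16, 14, 11, 7, 6]
Machine loads after assignment: [56, 56]
LPT makespan = 56
Lower bound = max(max_job, ceil(total/2)) = max(22, 56) = 56
Ratio = 56 / 56 = 1.0

1.0


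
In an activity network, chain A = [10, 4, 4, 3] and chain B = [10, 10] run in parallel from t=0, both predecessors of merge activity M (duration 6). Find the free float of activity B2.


ES(B2) = sum of predecessors on chain B = 10
EF(B2) = ES + duration = 10 + 10 = 20
Successor of B2 is M. ES(M) = max(sum(A), sum(B)) = max(21, 20) = 21
Free float = ES(successor) - EF(current) = 21 - 20 = 1

1


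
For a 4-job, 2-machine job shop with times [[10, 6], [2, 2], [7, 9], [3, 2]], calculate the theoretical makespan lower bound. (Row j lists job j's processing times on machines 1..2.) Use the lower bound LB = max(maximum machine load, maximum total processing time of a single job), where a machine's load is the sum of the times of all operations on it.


Machine loads:
  Machine 1: 10 + 2 + 7 + 3 = 22
  Machine 2: 6 + 2 + 9 + 2 = 19
Max machine load = 22
Job totals:
  Job 1: 16
  Job 2: 4
  Job 3: 16
  Job 4: 5
Max job total = 16
Lower bound = max(22, 16) = 22

22


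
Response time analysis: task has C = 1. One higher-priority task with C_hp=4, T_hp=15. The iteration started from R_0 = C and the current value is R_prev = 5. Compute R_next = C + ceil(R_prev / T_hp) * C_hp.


R_next = C + ceil(R_prev / T_hp) * C_hp
ceil(5 / 15) = ceil(0.3333) = 1
Interference = 1 * 4 = 4
R_next = 1 + 4 = 5
R_next = R_prev, so the iteration has converged (response time = 5).

5


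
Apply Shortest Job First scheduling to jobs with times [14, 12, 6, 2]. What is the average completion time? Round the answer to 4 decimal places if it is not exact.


SJF order (ascending): [2, 6, 12, 14]
Completion times:
  Job 1: burst=2, C=2
  Job 2: burst=6, C=8
  Job 3: burst=12, C=20
  Job 4: burst=14, C=34
Average completion = 64/4 = 16.0

16.0


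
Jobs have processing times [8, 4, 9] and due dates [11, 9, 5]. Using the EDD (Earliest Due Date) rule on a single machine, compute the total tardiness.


Sort by due date (EDD order): [(9, 5), (4, 9), (8, 11)]
Compute completion times and tardiness:
  Job 1: p=9, d=5, C=9, tardiness=max(0,9-5)=4
  Job 2: p=4, d=9, C=13, tardiness=max(0,13-9)=4
  Job 3: p=8, d=11, C=21, tardiness=max(0,21-11)=10
Total tardiness = 18

18


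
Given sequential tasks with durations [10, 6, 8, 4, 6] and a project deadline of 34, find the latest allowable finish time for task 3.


LF(activity 3) = deadline - sum of successor durations
Successors: activities 4 through 5 with durations [4, 6]
Sum of successor durations = 10
LF = 34 - 10 = 24

24


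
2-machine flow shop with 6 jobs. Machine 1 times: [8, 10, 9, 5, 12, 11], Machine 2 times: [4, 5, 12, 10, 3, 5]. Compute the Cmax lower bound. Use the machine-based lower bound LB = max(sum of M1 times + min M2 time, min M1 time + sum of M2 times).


LB1 = sum(M1 times) + min(M2 times) = 55 + 3 = 58
LB2 = min(M1 times) + sum(M2 times) = 5 + 39 = 44
Lower bound = max(LB1, LB2) = max(58, 44) = 58

58


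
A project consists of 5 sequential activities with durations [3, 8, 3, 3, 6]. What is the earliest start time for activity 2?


Activity 2 starts after activities 1 through 1 complete.
Predecessor durations: [3]
ES = 3 = 3

3


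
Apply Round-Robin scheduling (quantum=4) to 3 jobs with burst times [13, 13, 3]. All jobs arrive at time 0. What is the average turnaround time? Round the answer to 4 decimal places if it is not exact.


Time quantum = 4
Execution trace:
  J1 runs 4 units, time = 4
  J2 runs 4 units, time = 8
  J3 runs 3 units, time = 11
  J1 runs 4 units, time = 15
  J2 runs 4 units, time = 19
  J1 runs 4 units, time = 23
  J2 runs 4 units, time = 27
  J1 runs 1 units, time = 28
  J2 runs 1 units, time = 29
Finish times: [28, 29, 11]
Average turnaround = 68/3 = 22.6667

22.6667


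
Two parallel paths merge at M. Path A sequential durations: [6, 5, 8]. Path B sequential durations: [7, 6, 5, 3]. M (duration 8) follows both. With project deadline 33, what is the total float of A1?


Forward pass: ES(A1) = sum of predecessors on chain A = 0
EF = ES + duration = 0 + 6 = 6
Backward pass: LF(M) = deadline = 33; LS(M) = 33 - 8 = 25
LF(A1) = LS(M) - sum(successors on chain A) = 25 - 13 = 12
LS = LF - duration = 12 - 6 = 6
Total float = LS - ES = 6 - 0 = 6

6


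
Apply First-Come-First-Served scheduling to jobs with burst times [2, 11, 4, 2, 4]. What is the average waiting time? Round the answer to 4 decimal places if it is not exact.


FCFS order (as given): [2, 11, 4, 2, 4]
Waiting times:
  Job 1: wait = 0
  Job 2: wait = 2
  Job 3: wait = 13
  Job 4: wait = 17
  Job 5: wait = 19
Sum of waiting times = 51
Average waiting time = 51/5 = 10.2

10.2
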